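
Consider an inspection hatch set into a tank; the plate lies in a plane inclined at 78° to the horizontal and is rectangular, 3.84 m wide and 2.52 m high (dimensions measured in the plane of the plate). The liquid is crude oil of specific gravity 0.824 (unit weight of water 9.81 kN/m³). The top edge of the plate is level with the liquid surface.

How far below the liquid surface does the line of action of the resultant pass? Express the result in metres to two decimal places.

γ = 0.824 × 9.81 = 8.08344 kN/m³.
Let θ = 78° be the plate's angle to the horizontal; measure y along the incline from where the plane meets the free surface. Vertical depth h = y·sinθ with sinθ = 0.978148.
The centroid lies 2.52/2 = 1.26 m below the top edge, so y_c = 1.26 m and h_c = 1.26 × 0.978148 = 1.23247 m.
A = 3.84 × 2.52 = 9.6768 m².
Resultant F = γ·h_c·A = 8.08344 × 1.23247 × 9.6768 = 96.4061 kN.
I_c = b·h³/12 = 3.84 × 2.52³/12 = 5.12096 m⁴.
Centre of pressure: y_p = y_c + I_c/(y_c·A) = 1.26 + 5.12096/(1.26 × 9.6768) = 1.26 + 0.42 = 1.68 m along the plane.
Vertically, h_p = y_p·sinθ = 1.68 × 0.978148 = 1.64329 m.

h_p = 1.64 m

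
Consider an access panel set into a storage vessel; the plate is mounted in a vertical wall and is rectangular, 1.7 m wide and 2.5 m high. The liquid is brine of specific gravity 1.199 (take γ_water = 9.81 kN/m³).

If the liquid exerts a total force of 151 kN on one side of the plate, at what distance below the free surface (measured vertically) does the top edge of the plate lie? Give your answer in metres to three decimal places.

γ = 1.199 × 9.81 = 11.76219 kN/m³.
A = 1.7 × 2.5 = 4.25 m².
From F = γ·h_c·A, the centroid depth is h_c = 151/(11.76219 × 4.25) = 3.02065 m.
The centroid lies 2.5/2 = 1.25 m below the top edge, so the top edge sits at h_top = 3.02065 − 1.25 = 1.77065 m below the surface.

d_top ≈ 1.771 m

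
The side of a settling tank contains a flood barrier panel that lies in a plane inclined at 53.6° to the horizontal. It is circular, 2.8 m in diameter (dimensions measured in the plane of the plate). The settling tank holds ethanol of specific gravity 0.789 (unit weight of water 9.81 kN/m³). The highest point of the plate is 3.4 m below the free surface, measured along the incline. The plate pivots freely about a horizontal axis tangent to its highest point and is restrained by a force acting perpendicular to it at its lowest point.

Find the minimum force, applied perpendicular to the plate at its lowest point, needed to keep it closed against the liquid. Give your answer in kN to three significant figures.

P ≈ 98.8 kN

γ = 0.789 × 9.81 = 7.74009 kN/m³.
Let θ = 53.6° be the plate's angle to the horizontal; measure y along the incline from where the plane meets the free surface. Vertical depth h = y·sinθ with sinθ = 0.804894.
The centroid is at the centre, 1.4 m below the top of the plate, so y_c = 3.4 + 1.4 = 4.8 m and h_c = 4.8 × 0.804894 = 3.86349 m.
A = π(1.4)² = 6.15752 m².
Resultant F = γ·h_c·A = 7.74009 × 3.86349 × 6.15752 = 184.133 kN.
I_c = πr⁴/4 = π × 1.4⁴/4 = 3.01719 m⁴.
Centre of pressure: y_p = y_c + I_c/(y_c·A) = 4.8 + 3.01719/(4.8 × 6.15752) = 4.8 + 0.102084 = 4.90208 m along the plane.
The resultant acts 1.4 + 0.102084 = 1.50208 m (along the plate) below the hinge at the top edge, so the moment about the hinge is M = F × 1.50208 = 184.133 × 1.50208 = 276.582 kN·m.
A normal force at the bottom, 2.8 m from the hinge, must supply this moment: P = 276.582/2.8 = 98.7793 kN.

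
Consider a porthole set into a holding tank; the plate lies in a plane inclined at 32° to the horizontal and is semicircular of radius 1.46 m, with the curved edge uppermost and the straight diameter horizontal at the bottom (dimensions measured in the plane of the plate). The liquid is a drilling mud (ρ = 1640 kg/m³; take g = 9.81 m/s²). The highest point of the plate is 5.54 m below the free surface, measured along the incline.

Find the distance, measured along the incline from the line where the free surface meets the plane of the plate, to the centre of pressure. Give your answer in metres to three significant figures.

γ = ρg = 1640 × 9.81 / 1000 = 16.0884 kN/m³.
Let θ = 32° be the plate's angle to the horizontal; measure y along the incline from where the plane meets the free surface. Vertical depth h = y·sinθ with sinθ = 0.529919.
The centroid lies 4r/(3π) = 0.619643 m above the diameter, so r − 4r/(3π) = 1.46 − 0.619643 = 0.840357 m below the topmost point, so y_c = 5.54 + 0.840357 = 6.38036 m and h_c = 6.38036 × 0.529919 = 3.38107 m.
A = πr²/2 = π × 1.46²/2 = 3.34831 m².
Resultant F = γ·h_c·A = 16.0884 × 3.38107 × 3.34831 = 182.135 kN.
I_c = (π/8 − 8/(9π))·r⁴ = 0.109757 × 1.46⁴ = 0.498705 m⁴.
Centre of pressure: y_p = y_c + I_c/(y_c·A) = 6.38036 + 0.498705/(6.38036 × 3.34831) = 6.38036 + 0.0233439 = 6.4037 m along the plane.

y_p = 6.40 m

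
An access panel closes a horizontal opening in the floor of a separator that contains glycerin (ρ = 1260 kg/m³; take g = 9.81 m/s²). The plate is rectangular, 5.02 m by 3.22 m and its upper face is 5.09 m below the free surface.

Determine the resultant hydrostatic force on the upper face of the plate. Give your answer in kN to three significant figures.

γ = ρg = 1260 × 9.81 / 1000 = 12.3606 kN/m³.
The plate is horizontal, so pressure is uniform at p = γ·h = 12.3606 × 5.09 = 62.9155 kN/m².
A = 5.02 × 3.22 = 16.1644 m².
F = p·A = 62.9155 × 16.1644 = 1016.99 kN.

F ≈ 1020 kN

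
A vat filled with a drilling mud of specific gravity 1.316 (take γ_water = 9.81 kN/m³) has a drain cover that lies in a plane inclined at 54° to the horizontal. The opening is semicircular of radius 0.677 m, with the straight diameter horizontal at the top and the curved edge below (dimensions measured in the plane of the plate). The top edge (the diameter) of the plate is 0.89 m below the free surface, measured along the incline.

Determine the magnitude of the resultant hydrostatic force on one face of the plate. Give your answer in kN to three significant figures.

γ = 1.316 × 9.81 = 12.90996 kN/m³.
Let θ = 54° be the plate's angle to the horizontal; measure y along the incline from where the plane meets the free surface. Vertical depth h = y·sinθ with sinθ = 0.809017.
The centroid of a semicircle lies 4r/(3π) = 0.287328 m from the diameter, here below the top edge, so y_c = 0.89 + 0.287328 = 1.17733 m and h_c = 1.17733 × 0.809017 = 0.95248 m.
A = πr²/2 = π × 0.677²/2 = 0.719942 m².
Resultant F = γ·h_c·A = 12.90996 × 0.95248 × 0.719942 = 8.85275 kN.

F ≈ 8.85 kN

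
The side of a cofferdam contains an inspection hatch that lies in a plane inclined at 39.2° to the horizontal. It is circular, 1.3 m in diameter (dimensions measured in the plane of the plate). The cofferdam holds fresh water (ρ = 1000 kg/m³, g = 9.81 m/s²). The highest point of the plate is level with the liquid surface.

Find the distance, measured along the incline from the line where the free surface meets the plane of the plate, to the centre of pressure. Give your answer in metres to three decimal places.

γ = ρg = 1000 × 9.81 = 9810 N/m³ = 9.81 kN/m³.
Let θ = 39.2° be the plate's angle to the horizontal; measure y along the incline from where the plane meets the free surface. Vertical depth h = y·sinθ with sinθ = 0.632029.
The centroid is at the centre, 0.65 m below the top of the plate, so y_c = 0.65 m and h_c = 0.65 × 0.632029 = 0.410819 m.
A = π(0.65)² = 1.32732 m².
Resultant F = γ·h_c·A = 9.81 × 0.410819 × 1.32732 = 5.34928 kN.
I_c = πr⁴/4 = π × 0.65⁴/4 = 0.140198 m⁴.
Centre of pressure: y_p = y_c + I_c/(y_c·A) = 0.65 + 0.140198/(0.65 × 1.32732) = 0.65 + 0.1625 = 0.8125 m along the plane.

y_p = 0.813 m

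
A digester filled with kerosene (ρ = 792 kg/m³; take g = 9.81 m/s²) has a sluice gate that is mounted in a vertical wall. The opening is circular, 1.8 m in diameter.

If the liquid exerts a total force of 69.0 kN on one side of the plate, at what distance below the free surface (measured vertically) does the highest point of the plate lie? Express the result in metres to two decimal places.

d_top ≈ 2.59 m

γ = ρg = 792 × 9.81 / 1000 = 7.76952 kN/m³.
A = π(0.9)² = 2.54469 m².
From F = γ·h_c·A, the centroid depth is h_c = 69.0/(7.76952 × 2.54469) = 3.48996 m.
The centroid is at the centre, 0.9 m below the top of the plate, so the highest point sits at h_top = 3.48996 − 0.9 = 2.58996 m below the surface.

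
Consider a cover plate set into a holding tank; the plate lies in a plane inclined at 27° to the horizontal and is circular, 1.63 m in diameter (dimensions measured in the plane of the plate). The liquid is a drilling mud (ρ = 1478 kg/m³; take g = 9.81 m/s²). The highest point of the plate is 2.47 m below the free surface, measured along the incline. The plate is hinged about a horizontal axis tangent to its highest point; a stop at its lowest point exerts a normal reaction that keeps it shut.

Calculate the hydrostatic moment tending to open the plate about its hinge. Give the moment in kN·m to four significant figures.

γ = ρg = 1478 × 9.81 / 1000 = 14.49918 kN/m³.
Let θ = 27° be the plate's angle to the horizontal; measure y along the incline from where the plane meets the free surface. Vertical depth h = y·sinθ with sinθ = 0.453990.
The centroid is at the centre, 0.815 m below the top of the plate, so y_c = 2.47 + 0.815 = 3.285 m and h_c = 3.285 × 0.453990 = 1.49136 m.
A = π(0.815)² = 2.08672 m².
Resultant F = γ·h_c·A = 14.49918 × 1.49136 × 2.08672 = 45.1222 kN.
I_c = πr⁴/4 = π × 0.815⁴/4 = 0.346514 m⁴.
Centre of pressure: y_p = y_c + I_c/(y_c·A) = 3.285 + 0.346514/(3.285 × 2.08672) = 3.285 + 0.05055 = 3.33555 m along the plane.
The resultant acts 0.815 + 0.05055 = 0.86555 m (along the plate) below the hinge at the top edge, so the moment about the hinge is M = F × 0.86555 = 45.1222 × 0.86555 = 39.0555 kN·m.

M ≈ 39.06 kN·m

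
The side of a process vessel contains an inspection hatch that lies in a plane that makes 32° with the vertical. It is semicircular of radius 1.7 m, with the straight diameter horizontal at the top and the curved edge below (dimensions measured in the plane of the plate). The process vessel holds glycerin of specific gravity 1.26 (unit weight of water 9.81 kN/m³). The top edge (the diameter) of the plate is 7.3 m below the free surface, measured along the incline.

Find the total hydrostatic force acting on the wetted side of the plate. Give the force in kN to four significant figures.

F ≈ 381.7 kN

γ = 1.26 × 9.81 = 12.3606 kN/m³.
The plate makes 32° with the vertical, i.e. θ = 90° − 32° = 58° to the horizontal. Measuring y along the incline from the free-surface line, vertical depth h = y·sinθ with sinθ = 0.848048.
The centroid of a semicircle lies 4r/(3π) = 0.721502 m from the diameter, here below the top edge, so y_c = 7.3 + 0.721502 = 8.0215 m and h_c = 8.0215 × 0.848048 = 6.80262 m.
A = πr²/2 = π × 1.7²/2 = 4.5396 m².
Resultant F = γ·h_c·A = 12.3606 × 6.80262 × 4.5396 = 381.71 kN.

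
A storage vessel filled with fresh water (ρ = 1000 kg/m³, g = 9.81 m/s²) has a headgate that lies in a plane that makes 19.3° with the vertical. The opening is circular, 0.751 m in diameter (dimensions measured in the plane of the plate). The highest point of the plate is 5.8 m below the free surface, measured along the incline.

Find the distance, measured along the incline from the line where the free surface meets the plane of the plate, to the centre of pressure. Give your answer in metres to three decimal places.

y_p = 6.181 m

γ = ρg = 1000 × 9.81 = 9810 N/m³ = 9.81 kN/m³.
The plate makes 19.3° with the vertical, i.e. θ = 90° − 19.3° = 70.7° to the horizontal. Measuring y along the incline from the free-surface line, vertical depth h = y·sinθ with sinθ = 0.943801.
The centroid is at the centre, 0.3755 m below the top of the plate, so y_c = 5.8 + 0.3755 = 6.1755 m and h_c = 6.1755 × 0.943801 = 5.82844 m.
A = π(0.3755)² = 0.442965 m².
Resultant F = γ·h_c·A = 9.81 × 5.82844 × 0.442965 = 25.3274 kN.
I_c = πr⁴/4 = π × 0.3755⁴/4 = 0.0156146 m⁴.
Centre of pressure: y_p = y_c + I_c/(y_c·A) = 6.1755 + 0.0156146/(6.1755 × 0.442965) = 6.1755 + 0.00570807 = 6.18121 m along the plane.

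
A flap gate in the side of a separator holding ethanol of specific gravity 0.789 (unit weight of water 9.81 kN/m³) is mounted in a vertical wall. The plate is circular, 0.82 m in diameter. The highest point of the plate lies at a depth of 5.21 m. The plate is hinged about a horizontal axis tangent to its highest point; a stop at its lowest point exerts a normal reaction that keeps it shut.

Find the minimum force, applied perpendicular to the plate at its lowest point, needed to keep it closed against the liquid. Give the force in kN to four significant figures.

γ = 0.789 × 9.81 = 7.74009 kN/m³.
The centroid is at the centre, 0.41 m below the top of the plate, so the centroid depth is h_c = 5.21 + 0.41 = 5.62 m.
A = π(0.41)² = 0.528102 m².
Resultant F = γ·h_c·A = 7.74009 × 5.62 × 0.528102 = 22.9721 kN.
I_c = πr⁴/4 = π × 0.41⁴/4 = 0.0221935 m⁴.
Centre of pressure: y_p = y_c + I_c/(y_c·A) = 5.62 + 0.0221935/(5.62 × 0.528102) = 5.62 + 0.00747776 = 5.62748 m along the plane.
The resultant acts 0.41 + 0.00747776 = 0.417478 m (along the plate) below the hinge at the top edge, so the moment about the hinge is M = F × 0.417478 = 22.9721 × 0.417478 = 9.59035 kN·m.
A normal force at the bottom, 0.82 m from the hinge, must supply this moment: P = 9.59035/0.82 = 11.6955 kN.

P ≈ 11.70 kN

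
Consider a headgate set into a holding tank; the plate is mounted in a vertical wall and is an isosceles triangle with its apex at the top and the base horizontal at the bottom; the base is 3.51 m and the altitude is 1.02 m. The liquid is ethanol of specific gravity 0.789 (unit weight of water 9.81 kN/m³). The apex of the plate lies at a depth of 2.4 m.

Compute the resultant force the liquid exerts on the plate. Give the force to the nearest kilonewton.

γ = 0.789 × 9.81 = 7.74009 kN/m³.
With the apex up, the centroid sits 2h/3 = 2 × 1.02/3 = 0.68 m below the apex, so the centroid depth is h_c = 2.4 + 0.68 = 3.08 m.
A = ½ × 3.51 × 1.02 = 1.7901 m².
Resultant F = γ·h_c·A = 7.74009 × 3.08 × 1.7901 = 42.675 kN.

F ≈ 43 kN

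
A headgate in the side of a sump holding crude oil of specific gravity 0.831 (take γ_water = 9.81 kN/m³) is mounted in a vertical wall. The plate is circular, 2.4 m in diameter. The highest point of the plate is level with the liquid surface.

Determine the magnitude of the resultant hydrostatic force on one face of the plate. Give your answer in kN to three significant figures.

γ = 0.831 × 9.81 = 8.15211 kN/m³.
The centroid is at the centre, 1.2 m below the top of the plate, so the centroid depth is h_c = 1.2 m.
A = π(1.2)² = 4.52389 m².
Resultant F = γ·h_c·A = 8.15211 × 1.2 × 4.52389 = 44.2551 kN.

F ≈ 44.3 kN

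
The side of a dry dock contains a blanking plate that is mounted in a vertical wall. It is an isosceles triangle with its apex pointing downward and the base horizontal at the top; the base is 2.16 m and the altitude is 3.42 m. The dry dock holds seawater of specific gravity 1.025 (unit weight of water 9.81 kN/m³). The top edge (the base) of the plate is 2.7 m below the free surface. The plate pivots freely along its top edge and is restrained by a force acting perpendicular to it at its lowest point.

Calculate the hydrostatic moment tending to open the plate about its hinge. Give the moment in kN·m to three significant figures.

M ≈ 187 kN·m

γ = 1.025 × 9.81 = 10.05525 kN/m³.
With the apex down, the centroid sits h/3 = 3.42/3 = 1.14 m below the base (the top edge), so the centroid depth is h_c = 2.7 + 1.14 = 3.84 m.
A = ½ × 2.16 × 3.42 = 3.6936 m².
Resultant F = γ·h_c·A = 10.05525 × 3.84 × 3.6936 = 142.618 kN.
I_c = b·h³/36 = 2.16 × 3.42³/36 = 2.4001 m⁴.
Centre of pressure: y_p = y_c + I_c/(y_c·A) = 3.84 + 2.4001/(3.84 × 3.6936) = 3.84 + 0.169219 = 4.00922 m along the plane.
The resultant acts 1.14 + 0.169219 = 1.30922 m (along the plate) below the hinge at the top edge, so the moment about the hinge is M = F × 1.30922 = 142.618 × 1.30922 = 186.718 kN·m.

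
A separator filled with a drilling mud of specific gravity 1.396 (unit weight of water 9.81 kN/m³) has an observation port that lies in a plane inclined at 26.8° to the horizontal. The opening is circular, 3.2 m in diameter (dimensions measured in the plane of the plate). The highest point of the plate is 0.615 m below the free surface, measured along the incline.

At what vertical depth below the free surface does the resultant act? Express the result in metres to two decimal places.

γ = 1.396 × 9.81 = 13.69476 kN/m³.
Let θ = 26.8° be the plate's angle to the horizontal; measure y along the incline from where the plane meets the free surface. Vertical depth h = y·sinθ with sinθ = 0.450878.
The centroid is at the centre, 1.6 m below the top of the plate, so y_c = 0.615 + 1.6 = 2.215 m and h_c = 2.215 × 0.450878 = 0.998695 m.
A = π(1.6)² = 8.04248 m².
Resultant F = γ·h_c·A = 13.69476 × 0.998695 × 8.04248 = 109.996 kN.
I_c = πr⁴/4 = π × 1.6⁴/4 = 5.14719 m⁴.
Centre of pressure: y_p = y_c + I_c/(y_c·A) = 2.215 + 5.14719/(2.215 × 8.04248) = 2.215 + 0.288939 = 2.50394 m along the plane.
Vertically, h_p = y_p·sinθ = 2.50394 × 0.450878 = 1.12897 m.

h_p = 1.13 m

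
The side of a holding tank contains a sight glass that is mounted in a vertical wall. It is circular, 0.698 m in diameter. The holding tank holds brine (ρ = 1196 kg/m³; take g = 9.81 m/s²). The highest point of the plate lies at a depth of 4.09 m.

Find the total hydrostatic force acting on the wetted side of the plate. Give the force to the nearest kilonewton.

γ = ρg = 1196 × 9.81 / 1000 = 11.73276 kN/m³.
The centroid is at the centre, 0.349 m below the top of the plate, so the centroid depth is h_c = 4.09 + 0.349 = 4.439 m.
A = π(0.349)² = 0.382649 m².
Resultant F = γ·h_c·A = 11.73276 × 4.439 × 0.382649 = 19.929 kN.

F ≈ 20 kN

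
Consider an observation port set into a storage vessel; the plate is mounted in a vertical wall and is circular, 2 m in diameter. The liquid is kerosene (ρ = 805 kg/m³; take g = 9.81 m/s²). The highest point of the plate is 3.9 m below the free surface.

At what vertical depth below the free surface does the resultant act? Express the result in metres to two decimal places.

γ = ρg = 805 × 9.81 / 1000 = 7.89705 kN/m³.
The centroid is at the centre, 1 m below the top of the plate, so the centroid depth is h_c = 3.9 + 1 = 4.9 m.
A = π(1)² = 3.14159 m².
Resultant F = γ·h_c·A = 7.89705 × 4.9 × 3.14159 = 121.566 kN.
I_c = πr⁴/4 = π × 1⁴/4 = 0.785398 m⁴.
Centre of pressure: y_p = y_c + I_c/(y_c·A) = 4.9 + 0.785398/(4.9 × 3.14159) = 4.9 + 0.0510204 = 4.95102 m along the plane.

h_p = 4.95 m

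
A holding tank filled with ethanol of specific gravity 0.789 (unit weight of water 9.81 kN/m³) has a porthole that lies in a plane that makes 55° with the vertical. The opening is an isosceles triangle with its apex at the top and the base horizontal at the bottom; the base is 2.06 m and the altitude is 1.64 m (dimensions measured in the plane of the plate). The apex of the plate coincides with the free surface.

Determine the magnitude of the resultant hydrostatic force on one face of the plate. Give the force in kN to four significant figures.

F ≈ 8.199 kN

γ = 0.789 × 9.81 = 7.74009 kN/m³.
The plate makes 55° with the vertical, i.e. θ = 90° − 55° = 35° to the horizontal. Measuring y along the incline from the free-surface line, vertical depth h = y·sinθ with sinθ = 0.573576.
With the apex up, the centroid sits 2h/3 = 2 × 1.64/3 = 1.09333 m below the apex, so y_c = 1.09333 m and h_c = 1.09333 × 0.573576 = 0.627108 m.
A = ½ × 2.06 × 1.64 = 1.6892 m².
Resultant F = γ·h_c·A = 7.74009 × 0.627108 × 1.6892 = 8.19916 kN.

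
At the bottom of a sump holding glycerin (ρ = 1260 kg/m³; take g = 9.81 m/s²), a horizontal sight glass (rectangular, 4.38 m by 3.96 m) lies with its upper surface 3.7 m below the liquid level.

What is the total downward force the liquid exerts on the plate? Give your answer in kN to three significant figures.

F ≈ 793 kN

γ = ρg = 1260 × 9.81 / 1000 = 12.3606 kN/m³.
The plate is horizontal, so pressure is uniform at p = γ·h = 12.3606 × 3.7 = 45.7342 kN/m².
A = 4.38 × 3.96 = 17.3448 m².
F = p·A = 45.7342 × 17.3448 = 793.251 kN.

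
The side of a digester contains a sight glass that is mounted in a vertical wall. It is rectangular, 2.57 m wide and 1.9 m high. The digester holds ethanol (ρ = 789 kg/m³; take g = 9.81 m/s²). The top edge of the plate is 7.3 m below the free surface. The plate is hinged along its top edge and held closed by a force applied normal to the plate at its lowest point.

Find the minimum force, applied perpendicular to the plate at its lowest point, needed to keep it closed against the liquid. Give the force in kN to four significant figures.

γ = ρg = 789 × 9.81 / 1000 = 7.74009 kN/m³.
The centroid lies 1.9/2 = 0.95 m below the top edge, so the centroid depth is h_c = 7.3 + 0.95 = 8.25 m.
A = 2.57 × 1.9 = 4.883 m².
Resultant F = γ·h_c·A = 7.74009 × 8.25 × 4.883 = 311.808 kN.
I_c = b·h³/12 = 2.57 × 1.9³/12 = 1.46897 m⁴.
Centre of pressure: y_p = y_c + I_c/(y_c·A) = 8.25 + 1.46897/(8.25 × 4.883) = 8.25 + 0.0364647 = 8.28646 m along the plane.
The resultant acts 0.95 + 0.0364647 = 0.986465 m (along the plate) below the hinge at the top edge, so the moment about the hinge is M = F × 0.986465 = 311.808 × 0.986465 = 307.588 kN·m.
A normal force at the bottom, 1.9 m from the hinge, must supply this moment: P = 307.588/1.9 = 161.888 kN.

P ≈ 161.9 kN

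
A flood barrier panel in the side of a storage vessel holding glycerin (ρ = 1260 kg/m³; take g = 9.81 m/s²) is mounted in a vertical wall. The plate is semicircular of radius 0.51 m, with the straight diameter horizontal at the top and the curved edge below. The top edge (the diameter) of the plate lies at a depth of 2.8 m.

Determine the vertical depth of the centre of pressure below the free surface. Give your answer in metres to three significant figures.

γ = ρg = 1260 × 9.81 / 1000 = 12.3606 kN/m³.
The centroid of a semicircle lies 4r/(3π) = 0.216451 m from the diameter, here below the top edge, so the centroid depth is h_c = 2.8 + 0.216451 = 3.01645 m.
A = πr²/2 = π × 0.51²/2 = 0.408564 m².
Resultant F = γ·h_c·A = 12.3606 × 3.01645 × 0.408564 = 15.2334 kN.
I_c = (π/8 − 8/(9π))·r⁴ = 0.109757 × 0.51⁴ = 0.00742528 m⁴.
Centre of pressure: y_p = y_c + I_c/(y_c·A) = 3.01645 + 0.00742528/(3.01645 × 0.408564) = 3.01645 + 0.00602499 = 3.02247 m along the plane.

h_p = 3.02 m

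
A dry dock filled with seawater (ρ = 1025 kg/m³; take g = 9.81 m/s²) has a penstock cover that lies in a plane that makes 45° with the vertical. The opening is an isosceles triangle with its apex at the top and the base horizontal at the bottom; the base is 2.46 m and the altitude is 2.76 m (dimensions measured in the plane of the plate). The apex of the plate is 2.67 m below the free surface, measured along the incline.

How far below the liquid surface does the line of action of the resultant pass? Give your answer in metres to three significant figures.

h_p = 3.26 m

γ = ρg = 1025 × 9.81 / 1000 = 10.05525 kN/m³.
The plate makes 45° with the vertical, i.e. θ = 90° − 45° = 45° to the horizontal. Measuring y along the incline from the free-surface line, vertical depth h = y·sinθ with sinθ = 0.707107.
With the apex up, the centroid sits 2h/3 = 2 × 2.76/3 = 1.84 m below the apex, so y_c = 2.67 + 1.84 = 4.51 m and h_c = 4.51 × 0.707107 = 3.18905 m.
A = ½ × 2.46 × 2.76 = 3.3948 m².
Resultant F = γ·h_c·A = 10.05525 × 3.18905 × 3.3948 = 108.86 kN.
I_c = b·h³/36 = 2.46 × 2.76³/36 = 1.43668 m⁴.
Centre of pressure: y_p = y_c + I_c/(y_c·A) = 4.51 + 1.43668/(4.51 × 3.3948) = 4.51 + 0.093836 = 4.60384 m along the plane.
Vertically, h_p = y_p·sinθ = 4.60384 × 0.707107 = 3.25541 m.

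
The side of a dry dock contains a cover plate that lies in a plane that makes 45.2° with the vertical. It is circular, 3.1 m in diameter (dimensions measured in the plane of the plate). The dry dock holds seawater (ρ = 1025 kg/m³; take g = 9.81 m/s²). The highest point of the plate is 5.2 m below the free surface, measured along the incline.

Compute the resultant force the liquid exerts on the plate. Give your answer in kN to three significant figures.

F ≈ 361 kN

γ = ρg = 1025 × 9.81 / 1000 = 10.05525 kN/m³.
The plate makes 45.2° with the vertical, i.e. θ = 90° − 45.2° = 44.8° to the horizontal. Measuring y along the incline from the free-surface line, vertical depth h = y·sinθ with sinθ = 0.704634.
The centroid is at the centre, 1.55 m below the top of the plate, so y_c = 5.2 + 1.55 = 6.75 m and h_c = 6.75 × 0.704634 = 4.75628 m.
A = π(1.55)² = 7.54768 m².
Resultant F = γ·h_c·A = 10.05525 × 4.75628 × 7.54768 = 360.972 kN.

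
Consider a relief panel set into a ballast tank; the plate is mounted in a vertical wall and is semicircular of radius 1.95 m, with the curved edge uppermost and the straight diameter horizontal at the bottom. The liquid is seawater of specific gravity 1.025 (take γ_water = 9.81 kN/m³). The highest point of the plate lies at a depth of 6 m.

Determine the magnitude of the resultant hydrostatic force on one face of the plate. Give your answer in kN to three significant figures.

γ = 1.025 × 9.81 = 10.05525 kN/m³.
The centroid lies 4r/(3π) = 0.827606 m above the diameter, so r − 4r/(3π) = 1.95 − 0.827606 = 1.12239 m below the topmost point, so the centroid depth is h_c = 6 + 1.12239 = 7.12239 m.
A = πr²/2 = π × 1.95²/2 = 5.97295 m².
Resultant F = γ·h_c·A = 10.05525 × 7.12239 × 5.97295 = 427.767 kN.

F ≈ 428 kN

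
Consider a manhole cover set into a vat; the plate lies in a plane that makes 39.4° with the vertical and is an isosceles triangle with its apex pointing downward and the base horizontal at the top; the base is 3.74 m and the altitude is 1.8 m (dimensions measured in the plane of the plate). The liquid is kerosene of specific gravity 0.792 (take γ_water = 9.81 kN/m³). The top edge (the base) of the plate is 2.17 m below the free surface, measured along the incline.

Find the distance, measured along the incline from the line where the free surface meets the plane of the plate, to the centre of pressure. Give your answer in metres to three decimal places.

y_p = 2.835 m

γ = 0.792 × 9.81 = 7.76952 kN/m³.
The plate makes 39.4° with the vertical, i.e. θ = 90° − 39.4° = 50.6° to the horizontal. Measuring y along the incline from the free-surface line, vertical depth h = y·sinθ with sinθ = 0.772734.
With the apex down, the centroid sits h/3 = 1.8/3 = 0.6 m below the base (the top edge), so y_c = 2.17 + 0.6 = 2.77 m and h_c = 2.77 × 0.772734 = 2.14047 m.
A = ½ × 3.74 × 1.8 = 3.366 m².
Resultant F = γ·h_c·A = 7.76952 × 2.14047 × 3.366 = 55.978 kN.
I_c = b·h³/36 = 3.74 × 1.8³/36 = 0.60588 m⁴.
Centre of pressure: y_p = y_c + I_c/(y_c·A) = 2.77 + 0.60588/(2.77 × 3.366) = 2.77 + 0.0649819 = 2.83498 m along the plane.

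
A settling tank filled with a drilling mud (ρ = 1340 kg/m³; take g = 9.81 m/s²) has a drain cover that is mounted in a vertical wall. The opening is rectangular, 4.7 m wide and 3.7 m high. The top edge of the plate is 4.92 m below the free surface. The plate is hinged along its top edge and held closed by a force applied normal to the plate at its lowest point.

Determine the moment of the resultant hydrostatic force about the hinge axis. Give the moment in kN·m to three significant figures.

M ≈ 3120 kN·m

γ = ρg = 1340 × 9.81 / 1000 = 13.1454 kN/m³.
The centroid lies 3.7/2 = 1.85 m below the top edge, so the centroid depth is h_c = 4.92 + 1.85 = 6.77 m.
A = 4.7 × 3.7 = 17.39 m².
Resultant F = γ·h_c·A = 13.1454 × 6.77 × 17.39 = 1547.61 kN.
I_c = b·h³/12 = 4.7 × 3.7³/12 = 19.8391 m⁴.
Centre of pressure: y_p = y_c + I_c/(y_c·A) = 6.77 + 19.8391/(6.77 × 17.39) = 6.77 + 0.168513 = 6.93851 m along the plane.
The resultant acts 1.85 + 0.168513 = 2.01851 m (along the plate) below the hinge at the top edge, so the moment about the hinge is M = F × 2.01851 = 1547.61 × 2.01851 = 3123.87 kN·m.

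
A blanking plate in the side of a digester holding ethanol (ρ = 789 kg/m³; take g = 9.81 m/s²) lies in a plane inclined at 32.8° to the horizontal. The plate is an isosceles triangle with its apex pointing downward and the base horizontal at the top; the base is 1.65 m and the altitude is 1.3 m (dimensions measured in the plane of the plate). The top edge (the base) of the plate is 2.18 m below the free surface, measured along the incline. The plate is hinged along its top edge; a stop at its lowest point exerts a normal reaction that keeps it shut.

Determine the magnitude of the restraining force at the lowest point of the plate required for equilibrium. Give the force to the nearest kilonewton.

P ≈ 4 kN

γ = ρg = 789 × 9.81 / 1000 = 7.74009 kN/m³.
Let θ = 32.8° be the plate's angle to the horizontal; measure y along the incline from where the plane meets the free surface. Vertical depth h = y·sinθ with sinθ = 0.541708.
With the apex down, the centroid sits h/3 = 1.3/3 = 0.433333 m below the base (the top edge), so y_c = 2.18 + 0.433333 = 2.61333 m and h_c = 2.61333 × 0.541708 = 1.41566 m.
A = ½ × 1.65 × 1.3 = 1.0725 m².
Resultant F = γ·h_c·A = 7.74009 × 1.41566 × 1.0725 = 11.7517 kN.
I_c = b·h³/36 = 1.65 × 1.3³/36 = 0.100696 m⁴.
Centre of pressure: y_p = y_c + I_c/(y_c·A) = 2.61333 + 0.100696/(2.61333 × 1.0725) = 2.61333 + 0.035927 = 2.64926 m along the plane.
The resultant acts 0.433333 + 0.035927 = 0.46926 m (along the plate) below the hinge at the top edge, so the moment about the hinge is M = F × 0.46926 = 11.7517 × 0.46926 = 5.5146 kN·m.
A normal force at the bottom, 1.3 m from the hinge, must supply this moment: P = 5.5146/1.3 = 4.242 kN.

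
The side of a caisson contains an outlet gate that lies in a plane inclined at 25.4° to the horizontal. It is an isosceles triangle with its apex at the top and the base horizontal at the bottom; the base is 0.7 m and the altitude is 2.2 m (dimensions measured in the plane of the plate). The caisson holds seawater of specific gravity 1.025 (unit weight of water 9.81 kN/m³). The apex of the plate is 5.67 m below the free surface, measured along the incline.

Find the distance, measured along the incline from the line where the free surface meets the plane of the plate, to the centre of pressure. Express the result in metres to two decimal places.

γ = 1.025 × 9.81 = 10.05525 kN/m³.
Let θ = 25.4° be the plate's angle to the horizontal; measure y along the incline from where the plane meets the free surface. Vertical depth h = y·sinθ with sinθ = 0.428935.
With the apex up, the centroid sits 2h/3 = 2 × 2.2/3 = 1.46667 m below the apex, so y_c = 5.67 + 1.46667 = 7.13667 m and h_c = 7.13667 × 0.428935 = 3.06117 m.
A = ½ × 0.7 × 2.2 = 0.77 m².
Resultant F = γ·h_c·A = 10.05525 × 3.06117 × 0.77 = 23.7012 kN.
I_c = b·h³/36 = 0.7 × 2.2³/36 = 0.207044 m⁴.
Centre of pressure: y_p = y_c + I_c/(y_c·A) = 7.13667 + 0.207044/(7.13667 × 0.77) = 7.13667 + 0.037677 = 7.17435 m along the plane.

y_p = 7.17 m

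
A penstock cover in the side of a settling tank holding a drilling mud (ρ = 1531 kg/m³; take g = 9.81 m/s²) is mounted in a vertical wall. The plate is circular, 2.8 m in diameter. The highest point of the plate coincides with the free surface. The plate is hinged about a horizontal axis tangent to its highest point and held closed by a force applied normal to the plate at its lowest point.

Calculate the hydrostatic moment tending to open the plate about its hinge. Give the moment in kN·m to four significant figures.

γ = ρg = 1531 × 9.81 / 1000 = 15.01911 kN/m³.
The centroid is at the centre, 1.4 m below the top of the plate, so the centroid depth is h_c = 1.4 m.
A = π(1.4)² = 6.15752 m².
Resultant F = γ·h_c·A = 15.01911 × 1.4 × 6.15752 = 129.473 kN.
I_c = πr⁴/4 = π × 1.4⁴/4 = 3.01719 m⁴.
Centre of pressure: y_p = y_c + I_c/(y_c·A) = 1.4 + 3.01719/(1.4 × 6.15752) = 1.4 + 0.350001 = 1.75 m along the plane.
The resultant acts 1.4 + 0.350001 = 1.75 m (along the plate) below the hinge at the top edge, so the moment about the hinge is M = F × 1.75 = 129.473 × 1.75 = 226.578 kN·m.

M ≈ 226.6 kN·m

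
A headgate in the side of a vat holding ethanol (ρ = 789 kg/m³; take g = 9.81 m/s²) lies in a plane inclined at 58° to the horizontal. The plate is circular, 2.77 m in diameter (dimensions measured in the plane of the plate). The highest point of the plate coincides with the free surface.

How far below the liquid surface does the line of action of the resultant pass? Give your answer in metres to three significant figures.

γ = ρg = 789 × 9.81 / 1000 = 7.74009 kN/m³.
Let θ = 58° be the plate's angle to the horizontal; measure y along the incline from where the plane meets the free surface. Vertical depth h = y·sinθ with sinθ = 0.848048.
The centroid is at the centre, 1.385 m below the top of the plate, so y_c = 1.385 m and h_c = 1.385 × 0.848048 = 1.17455 m.
A = π(1.385)² = 6.02628 m².
Resultant F = γ·h_c·A = 7.74009 × 1.17455 × 6.02628 = 54.7857 kN.
I_c = πr⁴/4 = π × 1.385⁴/4 = 2.88994 m⁴.
Centre of pressure: y_p = y_c + I_c/(y_c·A) = 1.385 + 2.88994/(1.385 × 6.02628) = 1.385 + 0.34625 = 1.73125 m along the plane.
Vertically, h_p = y_p·sinθ = 1.73125 × 0.848048 = 1.46818 m.

h_p = 1.47 m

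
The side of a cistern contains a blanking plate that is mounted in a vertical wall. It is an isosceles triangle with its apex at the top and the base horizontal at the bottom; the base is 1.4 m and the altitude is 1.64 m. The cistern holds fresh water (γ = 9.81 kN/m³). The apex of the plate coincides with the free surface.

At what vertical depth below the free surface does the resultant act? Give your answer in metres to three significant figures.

h_p = 1.23 m

γ = 9.81 kN/m³.
With the apex up, the centroid sits 2h/3 = 2 × 1.64/3 = 1.09333 m below the apex, so the centroid depth is h_c = 1.09333 m.
A = ½ × 1.4 × 1.64 = 1.148 m².
Resultant F = γ·h_c·A = 9.81 × 1.09333 × 1.148 = 12.313 kN.
I_c = b·h³/36 = 1.4 × 1.64³/36 = 0.171537 m⁴.
Centre of pressure: y_p = y_c + I_c/(y_c·A) = 1.09333 + 0.171537/(1.09333 × 1.148) = 1.09333 + 0.136667 = 1.23 m along the plane.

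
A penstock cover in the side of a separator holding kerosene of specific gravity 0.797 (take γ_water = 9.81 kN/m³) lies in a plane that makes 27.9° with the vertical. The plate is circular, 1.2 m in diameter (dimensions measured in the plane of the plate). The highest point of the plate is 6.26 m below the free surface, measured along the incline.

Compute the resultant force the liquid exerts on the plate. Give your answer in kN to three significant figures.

F ≈ 53.6 kN

γ = 0.797 × 9.81 = 7.81857 kN/m³.
The plate makes 27.9° with the vertical, i.e. θ = 90° − 27.9° = 62.1° to the horizontal. Measuring y along the incline from the free-surface line, vertical depth h = y·sinθ with sinθ = 0.883766.
The centroid is at the centre, 0.6 m below the top of the plate, so y_c = 6.26 + 0.6 = 6.86 m and h_c = 6.86 × 0.883766 = 6.06263 m.
A = π(0.6)² = 1.13097 m².
Resultant F = γ·h_c·A = 7.81857 × 6.06263 × 1.13097 = 53.6092 kN.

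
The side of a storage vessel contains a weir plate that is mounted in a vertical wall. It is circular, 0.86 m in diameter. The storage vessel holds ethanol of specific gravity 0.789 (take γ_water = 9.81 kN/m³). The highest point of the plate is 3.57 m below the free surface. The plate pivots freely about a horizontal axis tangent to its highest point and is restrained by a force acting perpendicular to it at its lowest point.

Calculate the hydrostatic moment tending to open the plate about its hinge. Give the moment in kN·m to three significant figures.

M ≈ 7.94 kN·m

γ = 0.789 × 9.81 = 7.74009 kN/m³.
The centroid is at the centre, 0.43 m below the top of the plate, so the centroid depth is h_c = 3.57 + 0.43 = 4 m.
A = π(0.43)² = 0.58088 m².
Resultant F = γ·h_c·A = 7.74009 × 4 × 0.58088 = 17.9843 kN.
I_c = πr⁴/4 = π × 0.43⁴/4 = 0.0268512 m⁴.
Centre of pressure: y_p = y_c + I_c/(y_c·A) = 4 + 0.0268512/(4 × 0.58088) = 4 + 0.0115563 = 4.01156 m along the plane.
The resultant acts 0.43 + 0.0115563 = 0.441556 m (along the plate) below the hinge at the top edge, so the moment about the hinge is M = F × 0.441556 = 17.9843 × 0.441556 = 7.94108 kN·m.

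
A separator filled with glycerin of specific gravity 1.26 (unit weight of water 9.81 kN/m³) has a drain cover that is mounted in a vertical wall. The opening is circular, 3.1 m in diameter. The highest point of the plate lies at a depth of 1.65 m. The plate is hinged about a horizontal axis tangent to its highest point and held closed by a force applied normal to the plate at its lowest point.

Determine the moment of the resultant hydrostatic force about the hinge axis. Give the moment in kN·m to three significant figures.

γ = 1.26 × 9.81 = 12.3606 kN/m³.
The centroid is at the centre, 1.55 m below the top of the plate, so the centroid depth is h_c = 1.65 + 1.55 = 3.2 m.
A = π(1.55)² = 7.54768 m².
Resultant F = γ·h_c·A = 12.3606 × 3.2 × 7.54768 = 298.54 kN.
I_c = πr⁴/4 = π × 1.55⁴/4 = 4.53332 m⁴.
Centre of pressure: y_p = y_c + I_c/(y_c·A) = 3.2 + 4.53332/(3.2 × 7.54768) = 3.2 + 0.187695 = 3.3877 m along the plane.
The resultant acts 1.55 + 0.187695 = 1.73769 m (along the plate) below the hinge at the top edge, so the moment about the hinge is M = F × 1.73769 = 298.54 × 1.73769 = 518.77 kN·m.

M ≈ 519 kN·m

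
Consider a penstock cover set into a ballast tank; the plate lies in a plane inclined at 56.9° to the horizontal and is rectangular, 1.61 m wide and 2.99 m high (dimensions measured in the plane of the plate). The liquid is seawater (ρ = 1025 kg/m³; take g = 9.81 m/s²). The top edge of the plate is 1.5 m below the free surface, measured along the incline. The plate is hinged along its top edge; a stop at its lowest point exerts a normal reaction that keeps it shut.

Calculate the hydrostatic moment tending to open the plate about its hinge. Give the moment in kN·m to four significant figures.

γ = ρg = 1025 × 9.81 / 1000 = 10.05525 kN/m³.
Let θ = 56.9° be the plate's angle to the horizontal; measure y along the incline from where the plane meets the free surface. Vertical depth h = y·sinθ with sinθ = 0.837719.
The centroid lies 2.99/2 = 1.495 m below the top edge, so y_c = 1.5 + 1.495 = 2.995 m and h_c = 2.995 × 0.837719 = 2.50897 m.
A = 1.61 × 2.99 = 4.8139 m².
Resultant F = γ·h_c·A = 10.05525 × 2.50897 × 4.8139 = 121.447 kN.
I_c = b·h³/12 = 1.61 × 2.99³/12 = 3.5864 m⁴.
Centre of pressure: y_p = y_c + I_c/(y_c·A) = 2.995 + 3.5864/(2.995 × 4.8139) = 2.995 + 0.248751 = 3.24375 m along the plane.
The resultant acts 1.495 + 0.248751 = 1.74375 m (along the plate) below the hinge at the top edge, so the moment about the hinge is M = F × 1.74375 = 121.447 × 1.74375 = 211.773 kN·m.

M ≈ 211.8 kN·m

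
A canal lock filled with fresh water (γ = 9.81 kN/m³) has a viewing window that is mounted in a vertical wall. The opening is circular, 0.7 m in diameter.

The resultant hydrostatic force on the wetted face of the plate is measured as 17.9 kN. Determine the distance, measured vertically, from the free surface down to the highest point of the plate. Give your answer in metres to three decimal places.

d_top ≈ 4.391 m

γ = 9.81 kN/m³.
A = π(0.35)² = 0.384845 m².
From F = γ·h_c·A, the centroid depth is h_c = 17.9/(9.81 × 0.384845) = 4.74131 m.
The centroid is at the centre, 0.35 m below the top of the plate, so the highest point sits at h_top = 4.74131 − 0.35 = 4.39131 m below the surface.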